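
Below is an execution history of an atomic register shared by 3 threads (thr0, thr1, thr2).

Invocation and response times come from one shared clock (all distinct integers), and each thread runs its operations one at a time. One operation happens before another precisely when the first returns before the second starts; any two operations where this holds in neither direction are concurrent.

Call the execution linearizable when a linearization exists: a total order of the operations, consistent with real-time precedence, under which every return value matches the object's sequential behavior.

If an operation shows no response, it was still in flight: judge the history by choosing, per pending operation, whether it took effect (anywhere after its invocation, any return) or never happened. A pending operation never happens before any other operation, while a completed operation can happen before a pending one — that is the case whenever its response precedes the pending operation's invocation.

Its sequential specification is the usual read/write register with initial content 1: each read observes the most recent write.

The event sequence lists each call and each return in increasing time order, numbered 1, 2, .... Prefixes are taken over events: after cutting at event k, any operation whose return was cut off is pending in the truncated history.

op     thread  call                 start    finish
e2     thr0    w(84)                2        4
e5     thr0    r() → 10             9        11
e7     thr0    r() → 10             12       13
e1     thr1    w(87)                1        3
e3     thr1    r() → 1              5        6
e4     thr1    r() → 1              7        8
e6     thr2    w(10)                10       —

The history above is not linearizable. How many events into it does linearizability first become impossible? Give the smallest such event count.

events 1..5 are linearizable, e.g. via e1, e2:
step 1: e1 w(87) — value 87
step 2: e2 w(84) — value 84
with event 6 included (e3 responding at time 6), all real-time-consistent orders fail
e.g. e1, e2, e3: illegal at step 3, since e3 r() → 1 cannot apply there
e.g. e2, e1, e3: illegal at step 3, since e3 r() → 1 cannot apply there

6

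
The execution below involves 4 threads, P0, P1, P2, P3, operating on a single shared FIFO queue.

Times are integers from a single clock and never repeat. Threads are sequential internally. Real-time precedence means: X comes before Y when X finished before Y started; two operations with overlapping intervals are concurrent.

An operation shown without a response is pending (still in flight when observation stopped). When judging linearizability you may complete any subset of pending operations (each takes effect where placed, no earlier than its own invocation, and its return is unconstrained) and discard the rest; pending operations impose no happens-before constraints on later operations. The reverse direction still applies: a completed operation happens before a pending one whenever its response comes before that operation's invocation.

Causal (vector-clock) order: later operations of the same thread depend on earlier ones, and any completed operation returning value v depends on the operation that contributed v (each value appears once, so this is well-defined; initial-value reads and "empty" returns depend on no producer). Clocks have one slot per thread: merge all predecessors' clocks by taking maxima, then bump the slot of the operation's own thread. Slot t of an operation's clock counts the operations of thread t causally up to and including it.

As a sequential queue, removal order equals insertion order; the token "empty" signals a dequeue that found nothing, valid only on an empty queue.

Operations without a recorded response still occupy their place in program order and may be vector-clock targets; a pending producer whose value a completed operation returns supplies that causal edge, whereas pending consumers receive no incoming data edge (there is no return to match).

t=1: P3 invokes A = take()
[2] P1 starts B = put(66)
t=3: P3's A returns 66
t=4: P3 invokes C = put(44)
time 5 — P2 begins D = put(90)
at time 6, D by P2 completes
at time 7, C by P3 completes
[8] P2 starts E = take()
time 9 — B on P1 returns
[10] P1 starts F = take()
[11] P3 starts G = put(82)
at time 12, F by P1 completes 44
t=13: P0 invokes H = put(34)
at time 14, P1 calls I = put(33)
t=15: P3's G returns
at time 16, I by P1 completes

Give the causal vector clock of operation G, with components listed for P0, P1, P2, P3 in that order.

VC(D, invoked at 5): no causal predecessors; +1 on P2 → (0, 0, 1, 0)
VC(B, invoked at 2): no causal predecessors; +1 on P1 → (0, 1, 0, 0)
VC(H, invoked at 13): no causal predecessors; +1 on P0 → (1, 0, 0, 0)
merge at E (invoked 8): VC(D)=(0, 0, 1, 0), own-thread bump on P2 → (0, 0, 2, 0)
merge at A (invoked 1): VC(B)=(0, 1, 0, 0), own-thread bump on P3 → (0, 1, 0, 1)
merge at C (invoked 4): VC(A)=(0, 1, 0, 1), own-thread bump on P3 → (0, 1, 0, 2)
merge at G (invoked 11): VC(C)=(0, 1, 0, 2), own-thread bump on P3 → (0, 1, 0, 3)
merge at F (invoked 10): VC(B)=(0, 1, 0, 0), VC(C)=(0, 1, 0, 2), own-thread bump on P1 → (0, 2, 0, 2)
merge at I (invoked 14): VC(F)=(0, 2, 0, 2), own-thread bump on P1 → (0, 3, 0, 2)
target: VC(G) = (0, 1, 0, 3)

(0, 1, 0, 3)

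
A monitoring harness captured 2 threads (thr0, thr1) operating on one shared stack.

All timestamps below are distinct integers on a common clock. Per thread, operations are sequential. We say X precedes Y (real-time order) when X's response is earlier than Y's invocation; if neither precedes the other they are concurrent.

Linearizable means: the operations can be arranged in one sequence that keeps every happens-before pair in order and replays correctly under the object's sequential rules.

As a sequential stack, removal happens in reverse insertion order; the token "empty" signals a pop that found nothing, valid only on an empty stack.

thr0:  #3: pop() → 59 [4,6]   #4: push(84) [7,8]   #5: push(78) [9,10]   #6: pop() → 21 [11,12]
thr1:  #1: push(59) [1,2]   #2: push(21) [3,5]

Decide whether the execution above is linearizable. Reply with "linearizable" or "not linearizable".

not linearizable

the violation lands at event 12, #6's response at time 12: events 1..11 linearize, events 1..12 do not
no legal order exists: 2 real-time-consistent candidates over 6 completed stack operations, all rejected
e.g. #1, #2, #3, #4, #5, #6: illegal at step 3, since #3 pop() → 59 cannot apply there
e.g. #1, #3, #2, #4, #5, #6: illegal at step 6, since #6 pop() → 21 cannot apply there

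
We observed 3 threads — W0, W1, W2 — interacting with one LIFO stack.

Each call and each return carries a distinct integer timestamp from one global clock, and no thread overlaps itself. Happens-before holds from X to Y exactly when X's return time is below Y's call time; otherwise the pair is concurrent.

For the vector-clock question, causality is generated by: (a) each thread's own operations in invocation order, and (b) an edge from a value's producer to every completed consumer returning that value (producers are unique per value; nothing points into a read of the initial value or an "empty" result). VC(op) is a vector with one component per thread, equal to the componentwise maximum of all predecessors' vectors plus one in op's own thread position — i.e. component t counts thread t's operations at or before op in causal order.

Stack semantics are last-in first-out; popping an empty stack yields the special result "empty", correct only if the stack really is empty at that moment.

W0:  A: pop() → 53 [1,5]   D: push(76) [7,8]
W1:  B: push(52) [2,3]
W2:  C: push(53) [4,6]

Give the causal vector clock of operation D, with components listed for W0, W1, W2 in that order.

no predecessors for C (invoked 4): W2 increments from zero → (0, 0, 1)
no predecessors for B (invoked 2): W1 increments from zero → (0, 1, 0)
VC(A, invoked at 1): max of VC(C)=(0, 0, 1), then +1 on thread W0 → (1, 0, 1)
VC(D, invoked at 7): max of VC(A)=(1, 0, 1), then +1 on thread W0 → (2, 0, 1)
target: VC(D) = (2, 0, 1)

(2, 0, 1)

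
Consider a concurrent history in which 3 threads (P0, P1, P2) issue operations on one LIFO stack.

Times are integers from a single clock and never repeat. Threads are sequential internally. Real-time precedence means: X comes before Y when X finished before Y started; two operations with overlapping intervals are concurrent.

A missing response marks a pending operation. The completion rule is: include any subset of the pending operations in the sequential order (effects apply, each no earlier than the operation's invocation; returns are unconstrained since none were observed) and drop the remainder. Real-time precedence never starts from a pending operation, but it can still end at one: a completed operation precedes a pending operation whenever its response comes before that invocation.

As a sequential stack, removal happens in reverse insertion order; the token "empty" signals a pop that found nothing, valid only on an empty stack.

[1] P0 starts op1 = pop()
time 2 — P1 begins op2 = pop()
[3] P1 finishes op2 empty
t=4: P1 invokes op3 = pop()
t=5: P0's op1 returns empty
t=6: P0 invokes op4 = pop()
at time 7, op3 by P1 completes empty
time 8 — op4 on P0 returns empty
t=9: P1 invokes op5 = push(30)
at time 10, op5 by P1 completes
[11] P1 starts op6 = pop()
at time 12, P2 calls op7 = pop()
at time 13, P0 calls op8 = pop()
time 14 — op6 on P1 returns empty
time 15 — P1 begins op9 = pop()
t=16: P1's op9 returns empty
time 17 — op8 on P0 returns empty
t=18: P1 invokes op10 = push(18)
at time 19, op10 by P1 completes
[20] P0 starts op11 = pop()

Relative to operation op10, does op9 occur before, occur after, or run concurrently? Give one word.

before

op9 spans [15,16], op10 spans [18,19]
resp(op9)=16 < inv(op10)=18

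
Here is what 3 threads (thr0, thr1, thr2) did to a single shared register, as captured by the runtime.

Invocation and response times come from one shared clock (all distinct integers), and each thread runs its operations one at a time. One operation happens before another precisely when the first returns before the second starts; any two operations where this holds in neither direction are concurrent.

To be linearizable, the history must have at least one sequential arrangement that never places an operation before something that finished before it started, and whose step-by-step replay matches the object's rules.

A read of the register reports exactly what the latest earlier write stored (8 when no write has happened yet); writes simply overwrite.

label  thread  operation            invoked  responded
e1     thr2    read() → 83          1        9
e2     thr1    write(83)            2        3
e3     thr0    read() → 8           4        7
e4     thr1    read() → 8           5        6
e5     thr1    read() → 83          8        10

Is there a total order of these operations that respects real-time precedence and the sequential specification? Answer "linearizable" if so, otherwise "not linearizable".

not linearizable

through event 5 a valid linearization exists; event 6 (e4 responding at time 6) ends that
a single order respects real time; the 2 completed register operations fail replay along it
completion choices over the 2 pending operations (e1, e3) were checked; none helps
for example e2, e4 (pending dropped) fails at step 2: e4 read() → 8 is not legal there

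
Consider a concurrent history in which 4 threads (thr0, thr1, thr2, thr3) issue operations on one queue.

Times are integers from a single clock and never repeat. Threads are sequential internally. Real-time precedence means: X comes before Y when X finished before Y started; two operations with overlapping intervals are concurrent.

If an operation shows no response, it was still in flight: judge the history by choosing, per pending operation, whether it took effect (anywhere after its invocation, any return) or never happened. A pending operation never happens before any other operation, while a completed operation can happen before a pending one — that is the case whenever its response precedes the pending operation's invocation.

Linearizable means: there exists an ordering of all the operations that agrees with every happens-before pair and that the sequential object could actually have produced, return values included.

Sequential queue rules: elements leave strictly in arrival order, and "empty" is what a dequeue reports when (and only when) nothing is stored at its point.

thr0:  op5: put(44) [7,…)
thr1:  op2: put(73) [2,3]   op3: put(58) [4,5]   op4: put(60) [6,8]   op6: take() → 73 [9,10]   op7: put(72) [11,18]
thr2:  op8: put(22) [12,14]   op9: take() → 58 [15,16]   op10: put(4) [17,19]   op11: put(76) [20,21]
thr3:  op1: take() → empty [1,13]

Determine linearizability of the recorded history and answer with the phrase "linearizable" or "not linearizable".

linearizable

witness order: op1, op2, op3, op4, op5, op6, op7, op8, op9, op10, op11
1. op1 take() → empty, leaving queue <>
2. op2 put(73), leaving queue <73>
3. op3 put(58), leaving queue <73,58>
4. op4 put(60), leaving queue <73,58,60>
5. op5 put(44) (pending, included), leaving queue <73,58,60,44>
6. op6 take() → 73, leaving queue <58,60,44>
7. op7 put(72), leaving queue <58,60,44,72>
8. op8 put(22), leaving queue <58,60,44,72,22>
9. op9 take() → 58, leaving queue <60,44,72,22>
10. op10 put(4), leaving queue <60,44,72,22,4>
11. op11 put(76), leaving queue <60,44,72,22,4,76>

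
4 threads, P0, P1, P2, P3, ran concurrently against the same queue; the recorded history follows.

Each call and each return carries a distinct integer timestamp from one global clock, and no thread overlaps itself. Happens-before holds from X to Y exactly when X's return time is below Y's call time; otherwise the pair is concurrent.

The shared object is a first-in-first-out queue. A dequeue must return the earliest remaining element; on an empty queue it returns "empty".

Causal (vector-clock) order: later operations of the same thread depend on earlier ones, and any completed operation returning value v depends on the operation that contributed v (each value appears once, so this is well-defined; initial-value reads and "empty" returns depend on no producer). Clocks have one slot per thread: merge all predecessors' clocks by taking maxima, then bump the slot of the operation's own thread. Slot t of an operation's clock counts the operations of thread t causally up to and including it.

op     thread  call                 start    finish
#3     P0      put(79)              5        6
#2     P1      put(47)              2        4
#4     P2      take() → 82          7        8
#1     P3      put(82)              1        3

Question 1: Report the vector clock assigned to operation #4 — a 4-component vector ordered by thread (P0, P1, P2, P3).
(0, 0, 1, 1)

no predecessors for #1 (invoked 1): P3 increments from zero → (0, 0, 0, 1)
no predecessors for #2 (invoked 2): P1 increments from zero → (0, 1, 0, 0)
no predecessors for #3 (invoked 5): P0 increments from zero → (1, 0, 0, 0)
merge at #4 (invoked 7): VC(#1)=(0, 0, 0, 1), own-thread bump on P2 → (0, 0, 1, 1)
target: VC(#4) = (0, 0, 1, 1)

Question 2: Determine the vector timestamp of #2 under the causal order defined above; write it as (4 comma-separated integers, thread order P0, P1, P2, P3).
(0, 1, 0, 0)

invoked at 1, #1 has no predecessors; its own P3 bump gives (0, 0, 0, 1)
invoked at 2, #2 has no predecessors; its own P1 bump gives (0, 1, 0, 0)
invoked at 5, #3 has no predecessors; its own P0 bump gives (1, 0, 0, 0)
#4, invoked 7, takes VC(#1)=(0, 0, 0, 1) under max, adds 1 for P2 → (0, 0, 1, 1)
target: VC(#2) = (0, 1, 0, 0)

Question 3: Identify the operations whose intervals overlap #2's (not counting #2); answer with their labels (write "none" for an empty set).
#1

#2 spans [2,4]; an op avoiding the whole window 2..4 is ordered, any other is concurrent
#1 [1,3]: concurrent
#3 [5,6]: after
#4 [7,8]: after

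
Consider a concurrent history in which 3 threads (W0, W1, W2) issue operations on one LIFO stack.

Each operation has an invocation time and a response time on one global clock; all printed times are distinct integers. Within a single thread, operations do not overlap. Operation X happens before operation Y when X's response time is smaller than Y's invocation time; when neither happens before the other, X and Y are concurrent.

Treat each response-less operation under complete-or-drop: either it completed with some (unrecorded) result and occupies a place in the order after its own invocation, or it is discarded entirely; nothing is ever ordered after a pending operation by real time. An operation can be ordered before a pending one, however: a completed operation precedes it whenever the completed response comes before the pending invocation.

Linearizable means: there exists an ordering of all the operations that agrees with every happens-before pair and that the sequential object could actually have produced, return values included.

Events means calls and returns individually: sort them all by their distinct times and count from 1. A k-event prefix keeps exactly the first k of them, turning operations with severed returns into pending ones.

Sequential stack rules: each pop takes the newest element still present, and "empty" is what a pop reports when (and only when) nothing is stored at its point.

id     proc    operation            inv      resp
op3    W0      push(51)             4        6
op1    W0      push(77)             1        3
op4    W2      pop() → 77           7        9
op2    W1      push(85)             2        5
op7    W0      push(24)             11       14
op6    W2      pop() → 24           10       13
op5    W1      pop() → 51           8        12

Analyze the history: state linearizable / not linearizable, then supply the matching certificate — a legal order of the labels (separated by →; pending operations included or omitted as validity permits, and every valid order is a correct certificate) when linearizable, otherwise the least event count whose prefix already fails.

linearizable — witness: op2 → op1 → op3 → op5 → op4 → op7 → op6

1. op2 push(85), leaving stack <85>
2. op1 push(77), leaving stack <85,77>
3. op3 push(51), leaving stack <85,77,51>
4. op5 pop() → 51, leaving stack <85,77>
5. op4 pop() → 77, leaving stack <85>
6. op7 push(24), leaving stack <85,24>
7. op6 pop() → 24, leaving stack <85>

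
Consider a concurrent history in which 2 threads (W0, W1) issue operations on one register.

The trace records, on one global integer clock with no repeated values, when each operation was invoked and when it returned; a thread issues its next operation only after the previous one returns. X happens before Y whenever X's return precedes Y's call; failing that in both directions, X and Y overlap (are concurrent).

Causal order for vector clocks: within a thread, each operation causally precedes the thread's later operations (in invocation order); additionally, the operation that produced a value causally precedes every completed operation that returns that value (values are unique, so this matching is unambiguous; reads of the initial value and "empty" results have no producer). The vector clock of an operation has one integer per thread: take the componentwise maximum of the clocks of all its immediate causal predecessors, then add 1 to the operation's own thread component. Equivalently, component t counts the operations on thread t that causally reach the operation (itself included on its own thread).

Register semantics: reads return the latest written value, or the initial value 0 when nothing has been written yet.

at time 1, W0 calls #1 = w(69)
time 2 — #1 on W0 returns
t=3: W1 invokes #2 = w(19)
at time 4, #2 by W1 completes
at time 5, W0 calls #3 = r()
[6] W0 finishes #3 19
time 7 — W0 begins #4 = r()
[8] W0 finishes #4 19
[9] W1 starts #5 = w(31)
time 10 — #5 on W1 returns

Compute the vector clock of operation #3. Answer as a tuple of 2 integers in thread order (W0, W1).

(2, 1)

VC(#2, invoked at 3): no causal predecessors; +1 on W1 → (0, 1)
VC(#1, invoked at 1): no causal predecessors; +1 on W0 → (1, 0)
#5, invoked 9, takes VC(#2)=(0, 1) under max, adds 1 for W1 → (0, 2)
#3, invoked 5, takes VC(#1)=(1, 0), VC(#2)=(0, 1) under max, adds 1 for W0 → (2, 1)
#4, invoked 7, takes VC(#2)=(0, 1), VC(#3)=(2, 1) under max, adds 1 for W0 → (3, 1)
target: VC(#3) = (2, 1)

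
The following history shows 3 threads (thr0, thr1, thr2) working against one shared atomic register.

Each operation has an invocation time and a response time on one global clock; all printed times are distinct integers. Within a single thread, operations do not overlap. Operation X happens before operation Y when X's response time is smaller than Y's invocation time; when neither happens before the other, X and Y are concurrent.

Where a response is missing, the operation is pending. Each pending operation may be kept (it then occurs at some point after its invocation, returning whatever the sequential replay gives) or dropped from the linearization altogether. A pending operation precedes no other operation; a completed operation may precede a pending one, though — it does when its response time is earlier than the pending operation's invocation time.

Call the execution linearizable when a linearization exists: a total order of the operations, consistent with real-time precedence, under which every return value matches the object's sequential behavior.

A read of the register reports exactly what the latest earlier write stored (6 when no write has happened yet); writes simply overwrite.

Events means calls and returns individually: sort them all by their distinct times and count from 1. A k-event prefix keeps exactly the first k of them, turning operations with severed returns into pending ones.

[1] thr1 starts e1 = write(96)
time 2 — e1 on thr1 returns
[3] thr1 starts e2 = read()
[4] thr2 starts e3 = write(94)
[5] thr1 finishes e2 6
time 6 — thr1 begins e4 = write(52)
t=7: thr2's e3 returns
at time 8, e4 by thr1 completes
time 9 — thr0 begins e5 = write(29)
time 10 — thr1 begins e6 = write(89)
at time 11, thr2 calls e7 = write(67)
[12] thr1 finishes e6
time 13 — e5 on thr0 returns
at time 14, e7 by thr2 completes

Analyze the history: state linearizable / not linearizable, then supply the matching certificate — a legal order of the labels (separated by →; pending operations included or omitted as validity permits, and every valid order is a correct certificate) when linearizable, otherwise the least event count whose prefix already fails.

not linearizable — minimal violating prefix: 5 events

already the first 5 events (up to e2's response at time 5) admit no linearization; the first 4 still do
the sole real-time-consistent order of 2 completed operations fails the atomic register replay
including or dropping the 1 pending operation (e3) in any combination fails
for example e1, e2 (pending dropped) fails at step 2: e2 read() → 6 is not legal there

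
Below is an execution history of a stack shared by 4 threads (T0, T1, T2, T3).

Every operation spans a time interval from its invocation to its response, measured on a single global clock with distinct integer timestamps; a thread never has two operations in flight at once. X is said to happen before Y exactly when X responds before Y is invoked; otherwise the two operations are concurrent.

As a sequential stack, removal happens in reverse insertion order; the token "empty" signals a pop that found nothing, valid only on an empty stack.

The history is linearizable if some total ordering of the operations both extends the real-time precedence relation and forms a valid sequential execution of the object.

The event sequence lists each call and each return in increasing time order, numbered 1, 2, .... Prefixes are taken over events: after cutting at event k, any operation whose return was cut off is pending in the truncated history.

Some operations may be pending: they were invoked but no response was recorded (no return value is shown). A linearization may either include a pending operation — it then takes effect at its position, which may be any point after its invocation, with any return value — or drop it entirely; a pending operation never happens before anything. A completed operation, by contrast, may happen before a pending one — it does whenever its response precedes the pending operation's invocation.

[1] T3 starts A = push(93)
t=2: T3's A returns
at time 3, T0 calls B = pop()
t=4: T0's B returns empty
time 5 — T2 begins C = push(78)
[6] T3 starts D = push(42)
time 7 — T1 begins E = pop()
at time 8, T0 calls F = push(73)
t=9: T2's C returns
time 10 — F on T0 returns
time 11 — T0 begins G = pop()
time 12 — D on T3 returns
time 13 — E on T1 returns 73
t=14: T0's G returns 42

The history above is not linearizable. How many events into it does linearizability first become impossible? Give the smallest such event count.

one valid order for events 1..3 is A:
1. A push(93), leaving stack <93>
at event 4 (B's time-4 response) nothing linearizes any more
e.g. A, B: illegal at step 2, since B pop() → empty cannot apply there

4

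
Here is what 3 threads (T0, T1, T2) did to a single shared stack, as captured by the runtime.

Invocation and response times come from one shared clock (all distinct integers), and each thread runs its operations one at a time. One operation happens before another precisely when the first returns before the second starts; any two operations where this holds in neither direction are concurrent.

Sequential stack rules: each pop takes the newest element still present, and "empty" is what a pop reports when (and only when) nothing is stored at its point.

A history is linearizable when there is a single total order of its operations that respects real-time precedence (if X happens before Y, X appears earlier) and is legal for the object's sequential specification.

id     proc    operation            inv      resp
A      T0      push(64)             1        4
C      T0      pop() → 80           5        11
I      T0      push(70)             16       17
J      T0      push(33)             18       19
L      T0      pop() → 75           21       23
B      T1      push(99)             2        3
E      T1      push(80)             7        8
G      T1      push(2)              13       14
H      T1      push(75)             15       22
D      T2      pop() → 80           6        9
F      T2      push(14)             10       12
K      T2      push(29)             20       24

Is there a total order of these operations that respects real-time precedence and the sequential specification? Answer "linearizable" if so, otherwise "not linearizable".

cut after 10 events: linearizable; cut after 11 events (C responds, time 11): not linearizable
checked exhaustively: 12 real-time-consistent orders of 5 completed operations, zero legal stack replays
every completion of the 1 pending operation (F) was checked; none linearizes
sample order A, B, C, D, E (pending dropped) stalls at step 3 — C pop() → 80 has no legal effect
sample order A, B, C, E, D (pending dropped) stalls at step 3 — C pop() → 80 has no legal effect

not linearizable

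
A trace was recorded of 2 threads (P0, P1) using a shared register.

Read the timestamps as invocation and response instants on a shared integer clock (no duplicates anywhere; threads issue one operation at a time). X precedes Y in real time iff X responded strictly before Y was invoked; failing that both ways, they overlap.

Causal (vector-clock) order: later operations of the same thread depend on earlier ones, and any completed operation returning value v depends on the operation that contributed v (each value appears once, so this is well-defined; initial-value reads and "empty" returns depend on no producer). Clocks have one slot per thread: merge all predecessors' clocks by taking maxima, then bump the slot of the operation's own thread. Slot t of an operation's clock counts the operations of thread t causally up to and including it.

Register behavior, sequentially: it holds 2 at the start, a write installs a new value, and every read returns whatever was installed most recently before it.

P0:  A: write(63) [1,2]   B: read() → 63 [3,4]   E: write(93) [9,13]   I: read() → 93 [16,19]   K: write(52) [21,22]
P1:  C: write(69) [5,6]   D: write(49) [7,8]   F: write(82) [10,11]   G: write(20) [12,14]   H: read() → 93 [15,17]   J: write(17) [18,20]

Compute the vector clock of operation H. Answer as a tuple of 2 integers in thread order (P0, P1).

invoked at 5, C has no predecessors; its own P1 bump gives (0, 1)
invoked at 1, A has no predecessors; its own P0 bump gives (1, 0)
merge at D (invoked 7): VC(C)=(0, 1), own-thread bump on P1 → (0, 2)
merge at B (invoked 3): VC(A)=(1, 0), own-thread bump on P0 → (2, 0)
merge at F (invoked 10): VC(D)=(0, 2), own-thread bump on P1 → (0, 3)
merge at E (invoked 9): VC(B)=(2, 0), own-thread bump on P0 → (3, 0)
merge at G (invoked 12): VC(F)=(0, 3), own-thread bump on P1 → (0, 4)
merge at I (invoked 16): VC(E)=(3, 0), own-thread bump on P0 → (4, 0)
merge at K (invoked 21): VC(I)=(4, 0), own-thread bump on P0 → (5, 0)
merge at H (invoked 15): VC(E)=(3, 0), VC(G)=(0, 4), own-thread bump on P1 → (3, 5)
merge at J (invoked 18): VC(H)=(3, 5), own-thread bump on P1 → (3, 6)
target: VC(H) = (3, 5)

(3, 5)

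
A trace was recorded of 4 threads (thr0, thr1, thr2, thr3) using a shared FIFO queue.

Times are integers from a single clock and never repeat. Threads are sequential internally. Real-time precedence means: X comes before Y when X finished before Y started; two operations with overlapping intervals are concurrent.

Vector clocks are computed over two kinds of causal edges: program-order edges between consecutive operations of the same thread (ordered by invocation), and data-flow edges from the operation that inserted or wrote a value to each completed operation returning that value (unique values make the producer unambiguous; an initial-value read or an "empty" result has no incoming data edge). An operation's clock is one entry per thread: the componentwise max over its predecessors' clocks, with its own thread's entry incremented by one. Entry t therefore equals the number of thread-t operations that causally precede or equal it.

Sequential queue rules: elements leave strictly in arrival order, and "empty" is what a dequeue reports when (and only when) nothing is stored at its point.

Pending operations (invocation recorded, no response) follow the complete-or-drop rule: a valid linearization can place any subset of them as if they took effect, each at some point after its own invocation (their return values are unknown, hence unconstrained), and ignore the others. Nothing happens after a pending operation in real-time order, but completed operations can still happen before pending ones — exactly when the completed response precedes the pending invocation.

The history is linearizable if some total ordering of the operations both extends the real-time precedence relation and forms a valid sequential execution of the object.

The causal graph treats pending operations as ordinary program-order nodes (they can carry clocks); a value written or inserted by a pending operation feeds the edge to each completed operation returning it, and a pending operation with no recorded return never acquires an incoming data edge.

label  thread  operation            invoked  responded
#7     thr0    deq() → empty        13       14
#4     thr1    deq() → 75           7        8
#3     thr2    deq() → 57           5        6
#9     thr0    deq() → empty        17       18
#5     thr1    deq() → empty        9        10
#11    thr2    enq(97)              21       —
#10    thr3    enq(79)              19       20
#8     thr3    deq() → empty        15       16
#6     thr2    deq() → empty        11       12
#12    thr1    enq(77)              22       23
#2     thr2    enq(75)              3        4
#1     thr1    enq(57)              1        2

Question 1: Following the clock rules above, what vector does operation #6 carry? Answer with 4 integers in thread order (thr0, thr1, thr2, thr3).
(0, 1, 3, 0)

invoked at 15, #8 has no predecessors; its own thr3 bump gives (0, 0, 0, 1)
invoked at 3, #2 has no predecessors; its own thr2 bump gives (0, 0, 1, 0)
invoked at 1, #1 has no predecessors; its own thr1 bump gives (0, 1, 0, 0)
invoked at 13, #7 has no predecessors; its own thr0 bump gives (1, 0, 0, 0)
#10 (invocation 19): componentwise max over VC(#8)=(0, 0, 0, 1), +1 at thr3, giving (0, 0, 0, 2)
#9 (invocation 17): componentwise max over VC(#7)=(1, 0, 0, 0), +1 at thr0, giving (2, 0, 0, 0)
#3 (invocation 5): componentwise max over VC(#1)=(0, 1, 0, 0), VC(#2)=(0, 0, 1, 0), +1 at thr2, giving (0, 1, 2, 0)
#4 (invocation 7): componentwise max over VC(#1)=(0, 1, 0, 0), VC(#2)=(0, 0, 1, 0), +1 at thr1, giving (0, 2, 1, 0)
#6 (invocation 11): componentwise max over VC(#3)=(0, 1, 2, 0), +1 at thr2, giving (0, 1, 3, 0)
#5 (invocation 9): componentwise max over VC(#4)=(0, 2, 1, 0), +1 at thr1, giving (0, 3, 1, 0)
#11 (invocation 21): componentwise max over VC(#6)=(0, 1, 3, 0), +1 at thr2, giving (0, 1, 4, 0)
#12 (invocation 22): componentwise max over VC(#5)=(0, 3, 1, 0), +1 at thr1, giving (0, 4, 1, 0)
target: VC(#6) = (0, 1, 3, 0)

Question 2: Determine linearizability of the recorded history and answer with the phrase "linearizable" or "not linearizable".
linearizable

witness order: #1, #2, #3, #4, #5, #6, #7, #8, #9, #10, #11, #12
after step 1 (#1 enq(57)): queue <57>
after step 2 (#2 enq(75)): queue <57,75>
after step 3 (#3 deq() → 57): queue <75>
after step 4 (#4 deq() → 75): queue <>
after step 5 (#5 deq() → empty): queue <>
after step 6 (#6 deq() → empty): queue <>
after step 7 (#7 deq() → empty): queue <>
after step 8 (#8 deq() → empty): queue <>
after step 9 (#9 deq() → empty): queue <>
after step 10 (#10 enq(79)): queue <79>
after step 11 (#11 enq(97) (pending, included)): queue <79,97>
after step 12 (#12 enq(77)): queue <79,97,77>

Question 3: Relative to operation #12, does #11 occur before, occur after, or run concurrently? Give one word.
concurrent

#11 spans [21,…), #12 spans [22,23]
the intervals overlap in both directions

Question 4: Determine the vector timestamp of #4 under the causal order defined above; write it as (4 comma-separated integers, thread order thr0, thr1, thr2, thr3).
(0, 2, 1, 0)

no predecessors for #8 (invoked 15): thr3 increments from zero → (0, 0, 0, 1)
no predecessors for #2 (invoked 3): thr2 increments from zero → (0, 0, 1, 0)
no predecessors for #1 (invoked 1): thr1 increments from zero → (0, 1, 0, 0)
no predecessors for #7 (invoked 13): thr0 increments from zero → (1, 0, 0, 0)
merge at #10 (invoked 19): VC(#8)=(0, 0, 0, 1), own-thread bump on thr3 → (0, 0, 0, 2)
merge at #9 (invoked 17): VC(#7)=(1, 0, 0, 0), own-thread bump on thr0 → (2, 0, 0, 0)
merge at #3 (invoked 5): VC(#1)=(0, 1, 0, 0), VC(#2)=(0, 0, 1, 0), own-thread bump on thr2 → (0, 1, 2, 0)
merge at #4 (invoked 7): VC(#1)=(0, 1, 0, 0), VC(#2)=(0, 0, 1, 0), own-thread bump on thr1 → (0, 2, 1, 0)
merge at #6 (invoked 11): VC(#3)=(0, 1, 2, 0), own-thread bump on thr2 → (0, 1, 3, 0)
merge at #5 (invoked 9): VC(#4)=(0, 2, 1, 0), own-thread bump on thr1 → (0, 3, 1, 0)
merge at #11 (invoked 21): VC(#6)=(0, 1, 3, 0), own-thread bump on thr2 → (0, 1, 4, 0)
merge at #12 (invoked 22): VC(#5)=(0, 3, 1, 0), own-thread bump on thr1 → (0, 4, 1, 0)
target: VC(#4) = (0, 2, 1, 0)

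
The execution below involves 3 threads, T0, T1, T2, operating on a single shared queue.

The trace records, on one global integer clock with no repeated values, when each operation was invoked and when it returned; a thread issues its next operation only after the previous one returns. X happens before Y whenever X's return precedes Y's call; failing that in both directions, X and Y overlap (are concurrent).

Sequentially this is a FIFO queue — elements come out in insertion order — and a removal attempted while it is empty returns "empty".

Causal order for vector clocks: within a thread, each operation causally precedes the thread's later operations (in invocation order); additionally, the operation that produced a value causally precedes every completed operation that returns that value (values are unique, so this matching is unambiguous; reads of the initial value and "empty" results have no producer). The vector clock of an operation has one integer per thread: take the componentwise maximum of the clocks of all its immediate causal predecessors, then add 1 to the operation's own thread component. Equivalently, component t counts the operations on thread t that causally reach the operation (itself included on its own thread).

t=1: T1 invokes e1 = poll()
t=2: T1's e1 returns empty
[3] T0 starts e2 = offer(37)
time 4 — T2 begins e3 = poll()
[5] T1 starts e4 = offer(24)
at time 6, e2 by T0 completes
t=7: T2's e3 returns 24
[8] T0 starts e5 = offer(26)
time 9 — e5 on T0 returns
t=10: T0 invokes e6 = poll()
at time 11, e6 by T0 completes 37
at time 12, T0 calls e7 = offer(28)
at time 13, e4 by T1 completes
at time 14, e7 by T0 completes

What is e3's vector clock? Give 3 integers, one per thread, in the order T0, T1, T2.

e1, invoked 1, has no incoming edges; only T1's bump applies → (0, 1, 0)
e2, invoked 3, has no incoming edges; only T0's bump applies → (1, 0, 0)
invoked at 5, e4 merges VC(e1)=(0, 1, 0) and bumps T1's slot → (0, 2, 0)
invoked at 8, e5 merges VC(e2)=(1, 0, 0) and bumps T0's slot → (2, 0, 0)
invoked at 4, e3 merges VC(e4)=(0, 2, 0) and bumps T2's slot → (0, 2, 1)
invoked at 10, e6 merges VC(e2)=(1, 0, 0), VC(e5)=(2, 0, 0) and bumps T0's slot → (3, 0, 0)
invoked at 12, e7 merges VC(e6)=(3, 0, 0) and bumps T0's slot → (4, 0, 0)
target: VC(e3) = (0, 2, 1)

(0, 2, 1)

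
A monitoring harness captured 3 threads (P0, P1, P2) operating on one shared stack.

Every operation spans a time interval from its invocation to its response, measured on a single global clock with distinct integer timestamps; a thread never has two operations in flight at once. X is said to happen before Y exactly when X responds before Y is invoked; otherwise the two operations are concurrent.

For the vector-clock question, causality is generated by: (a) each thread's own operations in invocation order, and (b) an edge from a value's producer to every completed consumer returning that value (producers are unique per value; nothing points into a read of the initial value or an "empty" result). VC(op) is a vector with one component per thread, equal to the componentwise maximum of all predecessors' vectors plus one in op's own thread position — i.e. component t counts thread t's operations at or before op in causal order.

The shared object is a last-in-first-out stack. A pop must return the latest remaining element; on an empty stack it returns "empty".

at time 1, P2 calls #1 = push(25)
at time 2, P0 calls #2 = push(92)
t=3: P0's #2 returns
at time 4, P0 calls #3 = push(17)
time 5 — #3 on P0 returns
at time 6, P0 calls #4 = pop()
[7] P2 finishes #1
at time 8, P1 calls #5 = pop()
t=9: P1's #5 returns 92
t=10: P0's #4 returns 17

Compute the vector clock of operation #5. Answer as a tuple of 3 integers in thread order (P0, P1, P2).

#1 (invocation 1): nothing precedes it; P2's component alone gives (0, 0, 1)
#2 (invocation 2): nothing precedes it; P0's component alone gives (1, 0, 0)
#5 (invocation 8): componentwise max over VC(#2)=(1, 0, 0), +1 at P1, giving (1, 1, 0)
#3 (invocation 4): componentwise max over VC(#2)=(1, 0, 0), +1 at P0, giving (2, 0, 0)
#4 (invocation 6): componentwise max over VC(#3)=(2, 0, 0), +1 at P0, giving (3, 0, 0)
target: VC(#5) = (1, 1, 0)

(1, 1, 0)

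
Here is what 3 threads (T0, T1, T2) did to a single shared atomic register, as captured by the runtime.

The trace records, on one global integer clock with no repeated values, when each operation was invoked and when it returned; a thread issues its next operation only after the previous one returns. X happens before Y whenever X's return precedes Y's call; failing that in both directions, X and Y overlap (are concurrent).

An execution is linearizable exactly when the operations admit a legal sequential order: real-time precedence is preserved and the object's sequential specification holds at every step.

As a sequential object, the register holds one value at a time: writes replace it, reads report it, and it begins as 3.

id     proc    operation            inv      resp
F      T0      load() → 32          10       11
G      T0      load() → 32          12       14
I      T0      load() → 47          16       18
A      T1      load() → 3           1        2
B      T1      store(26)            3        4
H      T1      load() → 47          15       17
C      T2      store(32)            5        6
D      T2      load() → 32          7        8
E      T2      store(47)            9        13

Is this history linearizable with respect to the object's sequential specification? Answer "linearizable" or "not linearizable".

linearizable

a witness: A, B, C, D, F, G, E, H, I
after step 1 (A load() → 3): value 3
after step 2 (B store(26)): value 26
after step 3 (C store(32)): value 32
after step 4 (D load() → 32): value 32
after step 5 (F load() → 32): value 32
after step 6 (G load() → 32): value 32
after step 7 (E store(47)): value 47
after step 8 (H load() → 47): value 47
after step 9 (I load() → 47): value 47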